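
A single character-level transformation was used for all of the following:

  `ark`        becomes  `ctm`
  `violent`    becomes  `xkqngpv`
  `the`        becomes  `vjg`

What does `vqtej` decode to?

Compare letters: a→c is +2, r→t is +2, k→m is +2 — a constant shift. Every letter moves 2 places later in the alphabet, wrapping around z→a.
Reversing it on vqtej: v−2=t, q−2=o, t−2=r, e−2=c, j−2=h.

torch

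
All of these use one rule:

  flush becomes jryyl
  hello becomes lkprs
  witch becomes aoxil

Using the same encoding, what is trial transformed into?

xxmgp

A repeating key of period 2 is used — shifts +4, +6 over and over.
On trial: t+4=x, r+6=x, i+4=m, a+6=g, l+4=p.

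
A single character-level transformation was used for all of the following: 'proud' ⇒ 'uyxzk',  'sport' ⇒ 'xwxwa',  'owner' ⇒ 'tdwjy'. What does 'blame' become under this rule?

Shifts by position in proud: pos 0: p→u (+5), pos 1: r→y (+7), pos 2: o→x (+9), pos 3: u→z (+5), pos 4: d→k (+7) — repeating every 3. The shifts repeat in a cycle of length 3: positions 0,1,… shift by +5, +7, +9, then the pattern repeats.
For blame: b+5=g, l+7=s, a+9=j, m+5=r, e+7=l.

gsjrl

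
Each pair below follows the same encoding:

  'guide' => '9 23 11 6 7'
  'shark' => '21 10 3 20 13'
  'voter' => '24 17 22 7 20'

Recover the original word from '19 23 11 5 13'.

quick

g is letter #7 and maps to 9: an offset of 2. The number is (letter's place in the alphabet, a=1) + 2.
Decoding 19 23 11 5 13: 19→(19−2)÷1=17=q, 23→(23−2)÷1=21=u, 11→(11−2)÷1=9=i, 5→(5−2)÷1=3=c, 13→(13−2)÷1=11=k.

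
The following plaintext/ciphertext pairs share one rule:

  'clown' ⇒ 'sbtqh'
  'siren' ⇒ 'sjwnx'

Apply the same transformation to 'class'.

The output letters match the input read backwards, each shifted +5: clown reversed is nwolc. The word is reversed, then every letter is shifted forward by 5.
Applying it to class: reverse → ssalc; then shift: s+5=x, s+5=x, a+5=f, l+5=q, c+5=h.

xxfqh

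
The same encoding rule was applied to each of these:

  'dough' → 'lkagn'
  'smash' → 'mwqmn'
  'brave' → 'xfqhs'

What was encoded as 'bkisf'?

d(3)→l(11) and o(14)→k(10) fit y≡7x+16 (mod 26); the inverse of 7 mod 26 is 15. Each letter's alphabet position (a=0..z=25) is mapped through 7·x+16 mod 26 — an affine cipher.
Reversing it on bkisf: b(1)→15·(1−16)≡9=j; k(10)→15·(10−16)≡14=o; i(8)→15·(8−16)≡10=k; s(18)→15·(18−16)≡4=e; f(5)→15·(5−16)≡17=r (all mod 26).

joker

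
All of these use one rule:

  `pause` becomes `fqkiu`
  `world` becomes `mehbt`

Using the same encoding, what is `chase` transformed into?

sxqiu

Compare letters: p→f is +16, a→q is +16, u→k is +16 — a constant shift. Every letter moves 16 places later in the alphabet, wrapping around z→a.
On chase: c+16=s, h+16=x, a+16=q, s+16=i, e+16=u.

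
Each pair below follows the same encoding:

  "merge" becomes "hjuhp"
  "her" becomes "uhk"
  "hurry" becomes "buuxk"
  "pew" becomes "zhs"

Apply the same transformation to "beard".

gudhe

Two steps: reverse the string, then apply a Caesar shift of +3.
For beard: reverse → draeb; then shift: d+3=g, r+3=u, a+3=d, e+3=h, b+3=e.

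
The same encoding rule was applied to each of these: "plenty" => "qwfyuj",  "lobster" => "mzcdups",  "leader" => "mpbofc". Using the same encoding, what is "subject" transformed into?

tfcufnu

Shifts by position in plenty: pos 0: p→q (+1), pos 1: l→w (+11), pos 2: e→f (+1), pos 3: n→y (+11) — repeating every 2. It's a Vigenère-style cipher with numeric key [1,11]: position i shifts by key[i mod 2].
Applying it to subject: s+1=t, u+11=f, b+1=c, j+11=u, e+1=f, c+11=n, t+1=u.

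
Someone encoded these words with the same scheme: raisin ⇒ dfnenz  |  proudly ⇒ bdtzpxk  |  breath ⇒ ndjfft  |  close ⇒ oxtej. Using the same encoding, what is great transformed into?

sdjff

The shift depends on letter class: consonant r→d is +12, but vowel a→f is +5. Vowels shift forward by 5 and consonants shift forward by 12.
On great: g(cons)+12=s, r(cons)+12=d, e(vowel)+5=j, a(vowel)+5=f, t(cons)+12=f.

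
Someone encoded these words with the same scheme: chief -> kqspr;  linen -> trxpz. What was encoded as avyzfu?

smooth

Each letter shifts forward by (position + 8), i.e. 8, 9, 10, … — the shift grows by one for each successive letter.
Decoding avyzfu: a−8=s, v−9=m, y−10=o, z−11=o, f−12=t, u−13=h.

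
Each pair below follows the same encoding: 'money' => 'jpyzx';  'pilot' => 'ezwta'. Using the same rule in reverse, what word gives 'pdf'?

The output letters match the input read backwards, each shifted +11: money reversed is yenom. The word is reversed, then every letter is shifted forward by 11.
Reversing it on pdf: shift back: p−11=e, d−11=s, f−11=u → esu; then reverse → use.

use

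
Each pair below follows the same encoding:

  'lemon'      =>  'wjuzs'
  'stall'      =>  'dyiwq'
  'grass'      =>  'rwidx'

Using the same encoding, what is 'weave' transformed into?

hjigj

The shifts repeat in a cycle of length 3: positions 0,1,… shift by +11, +5, +8, then the pattern repeats.
Applying it to weave: w+11=h, e+5=j, a+8=i, v+11=g, e+5=j.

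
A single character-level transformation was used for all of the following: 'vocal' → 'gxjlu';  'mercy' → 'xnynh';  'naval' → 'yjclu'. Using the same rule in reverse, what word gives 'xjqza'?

major

Shifts by position in vocal: pos 0: v→g (+11), pos 1: o→x (+9), pos 2: c→j (+7), pos 3: a→l (+11), pos 4: l→u (+9) — repeating every 3. The shifts repeat in a cycle of length 3: positions 0,1,… shift by +11, +9, +7, then the pattern repeats.
Reversing it on xjqza: x−11=m, j−9=a, q−7=j, z−11=o, a−9=r.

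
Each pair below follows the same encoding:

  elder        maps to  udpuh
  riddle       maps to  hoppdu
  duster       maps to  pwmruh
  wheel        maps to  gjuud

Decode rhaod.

e(4)→u(20) and l(11)→d(3) fit y≡5x+0 (mod 26); the inverse of 5 mod 26 is 21. This is an affine cipher: with a=0,…,z=25, each position x becomes (5x+0) mod 26.
Undoing it on rhaod: r(17)→21·(17−0)≡19=t; h(7)→21·(7−0)≡17=r; a(0)→21·(0−0)≡0=a; o(14)→21·(14−0)≡8=i; d(3)→21·(3−0)≡11=l (all mod 26).

trail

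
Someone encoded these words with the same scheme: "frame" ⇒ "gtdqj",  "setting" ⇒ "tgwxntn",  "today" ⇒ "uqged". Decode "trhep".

speak

In frame: f→g is +1, r→t is +2, a→d is +3, m→q is +4 — the shift increases by 1 each position. Each letter shifts forward by (position + 1), i.e. 1, 2, 3, … — the shift grows by one for each successive letter.
Reversing it on trhep: t−1=s, r−2=p, h−3=e, e−4=a, p−5=k.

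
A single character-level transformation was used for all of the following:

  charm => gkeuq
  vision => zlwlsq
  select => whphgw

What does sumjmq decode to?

origin

Shifts by position in charm: pos 0: c→g (+4), pos 1: h→k (+3), pos 2: a→e (+4), pos 3: r→u (+3) — repeating every 2. A repeating key of period 2 is used — shifts +4, +3 over and over.
Reversing it on sumjmq: s−4=o, u−3=r, m−4=i, j−3=g, m−4=i, q−3=n.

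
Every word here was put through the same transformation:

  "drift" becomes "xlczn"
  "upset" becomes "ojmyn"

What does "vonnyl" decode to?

butter

Compare letters: d→x is +20, r→l is +20, i→c is +20 — a constant shift. Each letter is shifted forward by 20 in the alphabet (a Caesar shift of +20).
Decoding vonnyl: v−20=b, o−20=u, n−20=t, n−20=t, y−20=e, l−20=r.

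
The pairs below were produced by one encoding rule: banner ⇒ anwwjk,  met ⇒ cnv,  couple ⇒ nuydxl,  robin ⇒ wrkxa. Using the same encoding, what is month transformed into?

qcwxv

The output letters match the input read backwards, each shifted +9: banner reversed is rennab. Read the word backwards and shift each letter +9.
For month: reverse → htnom; then shift: h+9=q, t+9=c, n+9=w, o+9=x, m+9=v.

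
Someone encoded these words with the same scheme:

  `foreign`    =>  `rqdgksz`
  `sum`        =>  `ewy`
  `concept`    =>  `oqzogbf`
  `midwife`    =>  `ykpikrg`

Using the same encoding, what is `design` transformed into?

The shift depends on letter class: consonant f→r is +12, but vowel o→q is +2. Two shifts are in play — +2 for a/e/i/o/u, +12 for every other letter.
On design: d(cons)+12=p, e(vowel)+2=g, s(cons)+12=e, i(vowel)+2=k, g(cons)+12=s, n(cons)+12=z.

pgeksz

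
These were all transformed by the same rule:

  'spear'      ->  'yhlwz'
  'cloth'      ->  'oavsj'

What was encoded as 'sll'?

The output letters match the input read backwards, each shifted +7: spear reversed is raeps. Read the word backwards and shift each letter +7.
Reversing it on sll: shift back: s−7=l, l−7=e, l−7=e → lee; then reverse → eel.

eel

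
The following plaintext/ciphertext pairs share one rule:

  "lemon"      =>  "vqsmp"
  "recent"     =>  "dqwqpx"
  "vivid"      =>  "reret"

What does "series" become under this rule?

aqdeqa

Treating letters as 0–25, the rule is x ↦ 23x + 2 (mod 26).
On series: s(18)→23·18+2≡0=a; e(4)→23·4+2≡16=q; r(17)→23·17+2≡3=d; i(8)→23·8+2≡4=e; e(4)→23·4+2≡16=q; s(18)→23·18+2≡0=a (all mod 26).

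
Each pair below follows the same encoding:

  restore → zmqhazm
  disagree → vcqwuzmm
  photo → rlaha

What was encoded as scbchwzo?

r(17)→z(25) and e(4)→m(12) fit y≡17x+22 (mod 26); the inverse of 17 mod 26 is 23. This is an affine cipher: with a=0,…,z=25, each position x becomes (17x+22) mod 26.
Undoing it on scbchwzo: s(18)→23·(18−22)≡12=m; c(2)→23·(2−22)≡8=i; b(1)→23·(1−22)≡11=l; c(2)→23·(2−22)≡8=i; h(7)→23·(7−22)≡19=t; w(22)→23·(22−22)≡0=a; z(25)→23·(25−22)≡17=r; o(14)→23·(14−22)≡24=y (all mod 26).

military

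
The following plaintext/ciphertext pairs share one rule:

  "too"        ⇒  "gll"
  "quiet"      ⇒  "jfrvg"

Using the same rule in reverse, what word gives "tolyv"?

globe

This is the alphabet-reversal cipher (Atbash): a becomes z, b becomes y, etc.
Decoding tolyv: t↔g, o↔l, l↔o, y↔b, v↔e.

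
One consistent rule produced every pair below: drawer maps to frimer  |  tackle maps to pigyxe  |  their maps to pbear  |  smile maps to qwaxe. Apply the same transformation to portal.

turpix

d(3)→f(5) and r(17)→r(17) fit y≡25x+8 (mod 26); the inverse of 25 mod 26 is 25. This is an affine cipher: with a=0,…,z=25, each position x becomes (25x+8) mod 26.
On portal: p(15)→25·15+8≡19=t; o(14)→25·14+8≡20=u; r(17)→25·17+8≡17=r; t(19)→25·19+8≡15=p; a(0)→25·0+8≡8=i; l(11)→25·11+8≡23=x (all mod 26).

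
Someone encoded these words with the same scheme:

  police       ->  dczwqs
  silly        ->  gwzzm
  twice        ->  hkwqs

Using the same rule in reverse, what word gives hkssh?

tweet

Compare letters: p→d is +14, o→c is +14, l→z is +14 — a constant shift. This is a Caesar cipher with shift 14.
Undoing it on hkssh: h−14=t, k−14=w, s−14=e, s−14=e, h−14=t.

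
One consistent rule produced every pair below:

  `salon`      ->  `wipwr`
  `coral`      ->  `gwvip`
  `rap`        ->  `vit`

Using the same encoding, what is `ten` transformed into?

The rule splits by letter class: vowels +8, consonants +4.
For ten: t(cons)+4=x, e(vowel)+8=m, n(cons)+4=r.

xmr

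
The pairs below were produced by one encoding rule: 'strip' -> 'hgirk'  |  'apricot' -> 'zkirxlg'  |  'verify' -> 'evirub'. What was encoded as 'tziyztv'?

Each pair mirrors across the alphabet (s↔h, t↔g, r↔i): positions sum to 25. This is the alphabet-reversal cipher (Atbash): a becomes z, b becomes y, etc.
Undoing it on tziyztv: t↔g, z↔a, i↔r, y↔b, z↔a, t↔g, v↔e.

garbage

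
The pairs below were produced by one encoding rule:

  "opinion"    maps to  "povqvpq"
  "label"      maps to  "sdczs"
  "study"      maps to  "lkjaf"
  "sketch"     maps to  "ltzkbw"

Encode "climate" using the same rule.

o(14)→p(15) and p(15)→o(14) fit y≡25x+3 (mod 26); the inverse of 25 mod 26 is 25. This is an affine cipher: with a=0,…,z=25, each position x becomes (25x+3) mod 26.
On climate: c(2)→25·2+3≡1=b; l(11)→25·11+3≡18=s; i(8)→25·8+3≡21=v; m(12)→25·12+3≡17=r; a(0)→25·0+3≡3=d; t(19)→25·19+3≡10=k; e(4)→25·4+3≡25=z (all mod 26).

bsvrdkz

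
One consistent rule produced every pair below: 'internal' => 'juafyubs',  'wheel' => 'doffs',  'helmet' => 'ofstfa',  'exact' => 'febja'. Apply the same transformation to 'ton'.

apu

The shift depends on letter class: consonant n→u is +7, but vowel i→j is +1. Vowels shift forward by 1 and consonants shift forward by 7.
For ton: t(cons)+7=a, o(vowel)+1=p, n(cons)+7=u.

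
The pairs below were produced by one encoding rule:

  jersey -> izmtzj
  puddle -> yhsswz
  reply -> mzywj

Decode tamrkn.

j(9)→i(8) and e(4)→z(25) fit y≡7x+23 (mod 26); the inverse of 7 mod 26 is 15. This is an affine cipher: with a=0,…,z=25, each position x becomes (7x+23) mod 26.
Reversing it on tamrkn: t(19)→15·(19−23)≡18=s; a(0)→15·(0−23)≡19=t; m(12)→15·(12−23)≡17=r; r(17)→15·(17−23)≡14=o; k(10)→15·(10−23)≡13=n; n(13)→15·(13−23)≡6=g (all mod 26).

strong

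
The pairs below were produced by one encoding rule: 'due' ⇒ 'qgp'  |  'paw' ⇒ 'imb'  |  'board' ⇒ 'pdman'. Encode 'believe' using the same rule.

The output letters match the input read backwards, each shifted +12: due reversed is eud. Read the word backwards and shift each letter +12.
On believe: reverse → eveileb; then shift: e+12=q, v+12=h, e+12=q, i+12=u, l+12=x, e+12=q, b+12=n.

qhquxqn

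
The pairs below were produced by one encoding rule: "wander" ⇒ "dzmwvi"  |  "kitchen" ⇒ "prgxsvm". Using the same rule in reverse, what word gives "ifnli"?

Each pair mirrors across the alphabet (w↔d, a↔z, n↔m): positions sum to 25. Each letter is replaced by its mirror in the alphabet: a↔z, b↔y, c↔x, and so on (the Atbash cipher).
Undoing it on ifnli: i↔r, f↔u, n↔m, l↔o, i↔r.

rumor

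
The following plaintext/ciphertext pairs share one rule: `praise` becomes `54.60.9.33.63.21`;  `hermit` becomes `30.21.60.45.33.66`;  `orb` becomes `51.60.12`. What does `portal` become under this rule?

p(#16)→54 and r(#18)→60: differences scale by 3, so n = 3·pos + 6. Each letter becomes 3×(its alphabet position, a=1..z=26) + 6.
For portal: p=16→54, o=15→51, r=18→60, t=20→66, a=1→9, l=12→42.

54.51.60.66.9.42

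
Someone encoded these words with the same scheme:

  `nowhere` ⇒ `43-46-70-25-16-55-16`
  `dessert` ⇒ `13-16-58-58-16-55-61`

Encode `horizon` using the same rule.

25-46-55-28-79-46-43

n(#14)→43 and o(#15)→46: differences scale by 3, so n = 3·pos + 1. Each letter becomes 3×(its alphabet position, a=1..z=26) + 1.
Applying it to horizon: h=8→25, o=15→46, r=18→55, i=9→28, z=26→79, o=15→46, n=14→43.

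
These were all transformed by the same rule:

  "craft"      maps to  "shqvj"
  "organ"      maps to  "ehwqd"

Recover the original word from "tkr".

dub

Every letter moves 16 places later in the alphabet, wrapping around z→a.
Decoding tkr: t−16=d, k−16=u, r−16=b.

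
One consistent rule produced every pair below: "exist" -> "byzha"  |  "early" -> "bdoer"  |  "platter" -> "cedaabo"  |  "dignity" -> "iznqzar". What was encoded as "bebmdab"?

elevate

e(4)→b(1) and x(23)→y(24) fit y≡19x+3 (mod 26); the inverse of 19 mod 26 is 11. Each letter's alphabet position (a=0..z=25) is mapped through 19·x+3 mod 26 — an affine cipher.
Reversing it on bebmdab: b(1)→11·(1−3)≡4=e; e(4)→11·(4−3)≡11=l; b(1)→11·(1−3)≡4=e; m(12)→11·(12−3)≡21=v; d(3)→11·(3−3)≡0=a; a(0)→11·(0−3)≡19=t; b(1)→11·(1−3)≡4=e (all mod 26).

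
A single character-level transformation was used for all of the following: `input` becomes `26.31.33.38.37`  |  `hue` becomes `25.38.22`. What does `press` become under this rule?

33.35.22.36.36

The number is (letter's place in the alphabet, a=1) + 17.
On press: p=16→33, r=18→35, e=5→22, s=19→36, s=19→36.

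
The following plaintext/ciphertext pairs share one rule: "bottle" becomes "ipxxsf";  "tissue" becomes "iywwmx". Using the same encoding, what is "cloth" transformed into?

The output letters match the input read backwards, each shifted +4: bottle reversed is elttob. Read the word backwards and shift each letter +4.
On cloth: reverse → htolc; then shift: h+4=l, t+4=x, o+4=s, l+4=p, c+4=g.

lxspg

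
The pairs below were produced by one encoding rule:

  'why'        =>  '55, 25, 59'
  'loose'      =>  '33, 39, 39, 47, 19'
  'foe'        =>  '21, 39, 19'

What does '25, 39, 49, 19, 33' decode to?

hotel

w(#23)→55 and h(#8)→25: differences scale by 2, so n = 2·pos + 9. The formula is n = 2×(alphabet index, a=1) + 9.
Decoding 25, 39, 49, 19, 33: 25→(25−9)÷2=8=h, 39→(39−9)÷2=15=o, 49→(49−9)÷2=20=t, 19→(19−9)÷2=5=e, 33→(33−9)÷2=12=l.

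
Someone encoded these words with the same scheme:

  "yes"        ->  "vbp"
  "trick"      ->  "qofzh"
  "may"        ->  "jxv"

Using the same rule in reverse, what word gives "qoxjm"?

tramp

Compare letters: y→v is +23, e→b is +23, s→p is +23 — a constant shift. It's a constant shift of +23 (ROT23).
Undoing it on qoxjm: q−23=t, o−23=r, x−23=a, j−23=m, m−23=p.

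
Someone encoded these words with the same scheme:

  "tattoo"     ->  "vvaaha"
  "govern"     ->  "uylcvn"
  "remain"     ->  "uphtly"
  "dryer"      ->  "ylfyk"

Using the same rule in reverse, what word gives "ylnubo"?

hunger

The output letters match the input read backwards, each shifted +7: tattoo reversed is oottat. The word is reversed, then every letter is shifted forward by 7.
Decoding ylnubo: shift back: y−7=r, l−7=e, n−7=g, u−7=n, b−7=u, o−7=h → regnuh; then reverse → hunger.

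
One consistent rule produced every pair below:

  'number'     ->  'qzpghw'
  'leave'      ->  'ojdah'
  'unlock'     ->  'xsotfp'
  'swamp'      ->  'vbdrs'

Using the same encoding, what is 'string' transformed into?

It's a Vigenère-style cipher with numeric key [3,5]: position i shifts by key[i mod 2].
On string: s+3=v, t+5=y, r+3=u, i+5=n, n+3=q, g+5=l.

vyunql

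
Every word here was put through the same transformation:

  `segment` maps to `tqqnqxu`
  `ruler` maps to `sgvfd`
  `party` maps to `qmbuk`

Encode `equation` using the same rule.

Shifts by position in segment: pos 0: s→t (+1), pos 1: e→q (+12), pos 2: g→q (+10), pos 3: m→n (+1), pos 4: e→q (+12), pos 5: n→x (+10) — repeating every 3. It's a Vigenère-style cipher with numeric key [1,12,10]: position i shifts by key[i mod 3].
Applying it to equation: e+1=f, q+12=c, u+10=e, a+1=b, t+12=f, i+10=s, o+1=p, n+12=z.

fcebfspz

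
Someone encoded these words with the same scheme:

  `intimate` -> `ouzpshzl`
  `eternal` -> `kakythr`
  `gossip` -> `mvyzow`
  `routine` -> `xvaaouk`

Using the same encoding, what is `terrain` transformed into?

Shifts by position in intimate: pos 0: i→o (+6), pos 1: n→u (+7), pos 2: t→z (+6), pos 3: i→p (+7) — repeating every 2. The shifts repeat in a cycle of length 2: positions 0,1,… shift by +6, +7, then the pattern repeats.
Applying it to terrain: t+6=z, e+7=l, r+6=x, r+7=y, a+6=g, i+7=p, n+6=t.

zlxygpt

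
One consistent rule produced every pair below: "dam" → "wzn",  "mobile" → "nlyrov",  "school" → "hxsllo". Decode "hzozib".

Letters are reflected about the middle of the alphabet (position → 25−position): Atbash.
Decoding hzozib: h↔s, z↔a, o↔l, z↔a, i↔r, b↔y.

salary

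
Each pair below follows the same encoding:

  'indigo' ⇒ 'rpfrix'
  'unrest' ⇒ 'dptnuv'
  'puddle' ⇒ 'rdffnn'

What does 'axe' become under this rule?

jzn

The shift depends on letter class: consonant n→p is +2, but vowel i→r is +9. Vowels shift forward by 9 and consonants shift forward by 2.
On axe: a(vowel)+9=j, x(cons)+2=z, e(vowel)+9=n.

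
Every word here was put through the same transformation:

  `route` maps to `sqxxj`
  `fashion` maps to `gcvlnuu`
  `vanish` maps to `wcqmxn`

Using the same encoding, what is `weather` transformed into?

xgdxmky

The shift increases by 1 at each position, starting from +1: 1, 2, 3, ….
On weather: w+1=x, e+2=g, a+3=d, t+4=x, h+5=m, e+6=k, r+7=y.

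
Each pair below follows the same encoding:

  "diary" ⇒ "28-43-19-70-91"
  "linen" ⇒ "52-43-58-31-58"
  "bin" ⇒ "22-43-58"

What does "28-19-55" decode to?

With a=1..z=26, the number is 3·pos + 16.
Reversing it on 28-19-55: 28→(28−16)÷3=4=d, 19→(19−16)÷3=1=a, 55→(55−16)÷3=13=m.

dam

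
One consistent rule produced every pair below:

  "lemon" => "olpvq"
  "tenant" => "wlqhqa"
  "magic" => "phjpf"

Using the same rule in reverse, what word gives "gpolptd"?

dilemma

Shifts by position in lemon: pos 0: l→o (+3), pos 1: e→l (+7), pos 2: m→p (+3), pos 3: o→v (+7) — repeating every 2. It's a Vigenère-style cipher with numeric key [3,7]: position i shifts by key[i mod 2].
Decoding gpolptd: g−3=d, p−7=i, o−3=l, l−7=e, p−3=m, t−7=m, d−3=a.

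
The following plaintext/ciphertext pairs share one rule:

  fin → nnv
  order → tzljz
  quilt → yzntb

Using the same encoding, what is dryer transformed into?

Vowels shift forward by 5 and consonants shift forward by 8.
Applying it to dryer: d(cons)+8=l, r(cons)+8=z, y(cons)+8=g, e(vowel)+5=j, r(cons)+8=z.

lzgjz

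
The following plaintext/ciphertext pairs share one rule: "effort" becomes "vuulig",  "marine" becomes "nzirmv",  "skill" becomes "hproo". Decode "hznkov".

sample

Each pair mirrors across the alphabet (e↔v, f↔u, f↔u): positions sum to 25. Each letter is replaced by its mirror in the alphabet: a↔z, b↔y, c↔x, and so on (the Atbash cipher).
Reversing it on hznkov: h↔s, z↔a, n↔m, k↔p, o↔l, v↔e.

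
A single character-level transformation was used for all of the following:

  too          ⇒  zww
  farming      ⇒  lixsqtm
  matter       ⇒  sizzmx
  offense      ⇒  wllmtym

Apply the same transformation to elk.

Vowels shift forward by 8 and consonants shift forward by 6.
Applying it to elk: e(vowel)+8=m, l(cons)+6=r, k(cons)+6=q.

mrq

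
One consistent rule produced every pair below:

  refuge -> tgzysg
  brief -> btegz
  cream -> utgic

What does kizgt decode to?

wafer

r(17)→t(19) and e(4)→g(6) fit y≡19x+8 (mod 26); the inverse of 19 mod 26 is 11. Treating letters as 0–25, the rule is x ↦ 19x + 8 (mod 26).
Decoding kizgt: k(10)→11·(10−8)≡22=w; i(8)→11·(8−8)≡0=a; z(25)→11·(25−8)≡5=f; g(6)→11·(6−8)≡4=e; t(19)→11·(19−8)≡17=r (all mod 26).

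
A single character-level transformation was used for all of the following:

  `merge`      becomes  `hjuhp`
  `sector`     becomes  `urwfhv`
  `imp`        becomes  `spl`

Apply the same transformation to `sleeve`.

hyhhov

Read the word backwards and shift each letter +3.
For sleeve: reverse → eveels; then shift: e+3=h, v+3=y, e+3=h, e+3=h, l+3=o, s+3=v.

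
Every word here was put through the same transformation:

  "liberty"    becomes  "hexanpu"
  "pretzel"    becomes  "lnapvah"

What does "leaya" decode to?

piece

Compare letters: l→h is +22, i→e is +22, b→x is +22 — a constant shift. Each letter is shifted forward by 22 in the alphabet (a Caesar shift of +22).
Undoing it on leaya: l−22=p, e−22=i, a−22=e, y−22=c, a−22=e.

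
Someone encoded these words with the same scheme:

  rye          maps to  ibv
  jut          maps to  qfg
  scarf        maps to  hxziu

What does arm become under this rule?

zin

Each pair mirrors across the alphabet (r↔i, y↔b, e↔v): positions sum to 25. Each letter is replaced by its mirror in the alphabet: a↔z, b↔y, c↔x, and so on (the Atbash cipher).
For arm: a↔z, r↔i, m↔n.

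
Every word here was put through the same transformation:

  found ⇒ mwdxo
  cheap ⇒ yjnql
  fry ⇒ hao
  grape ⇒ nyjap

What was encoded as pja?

rag

The output letters match the input read backwards, each shifted +9: found reversed is dnuof. Two steps: reverse the string, then apply a Caesar shift of +9.
Undoing it on pja: shift back: p−9=g, j−9=a, a−9=r → gar; then reverse → rag.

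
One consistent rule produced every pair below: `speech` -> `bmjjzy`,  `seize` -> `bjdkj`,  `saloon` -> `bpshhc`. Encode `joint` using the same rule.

ihdcg

s(18)→b(1) and p(15)→m(12) fit y≡5x+15 (mod 26); the inverse of 5 mod 26 is 21. This is an affine cipher: with a=0,…,z=25, each position x becomes (5x+15) mod 26.
For joint: j(9)→5·9+15≡8=i; o(14)→5·14+15≡7=h; i(8)→5·8+15≡3=d; n(13)→5·13+15≡2=c; t(19)→5·19+15≡6=g (all mod 26).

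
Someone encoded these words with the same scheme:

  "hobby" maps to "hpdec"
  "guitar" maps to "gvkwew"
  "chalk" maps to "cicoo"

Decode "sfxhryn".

seventh

The shift increases by 1 at each position, starting from +0: 0, 1, 2, ….
Undoing it on sfxhryn: s−0=s, f−1=e, x−2=v, h−3=e, r−4=n, y−5=t, n−6=h.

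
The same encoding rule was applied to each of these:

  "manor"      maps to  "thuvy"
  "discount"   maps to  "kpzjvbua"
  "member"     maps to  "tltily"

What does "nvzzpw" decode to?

Every letter moves 7 places later in the alphabet, wrapping around z→a.
Decoding nvzzpw: n−7=g, v−7=o, z−7=s, z−7=s, p−7=i, w−7=p.

gossip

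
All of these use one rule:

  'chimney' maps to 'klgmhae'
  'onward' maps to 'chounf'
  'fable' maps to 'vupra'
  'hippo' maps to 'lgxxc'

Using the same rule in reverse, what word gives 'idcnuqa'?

c(2)→k(10) and h(7)→l(11) fit y≡21x+20 (mod 26); the inverse of 21 mod 26 is 5. Treating letters as 0–25, the rule is x ↦ 21x + 20 (mod 26).
Decoding idcnuqa: i(8)→5·(8−20)≡18=s; d(3)→5·(3−20)≡19=t; c(2)→5·(2−20)≡14=o; n(13)→5·(13−20)≡17=r; u(20)→5·(20−20)≡0=a; q(16)→5·(16−20)≡6=g; a(0)→5·(0−20)≡4=e (all mod 26).

storage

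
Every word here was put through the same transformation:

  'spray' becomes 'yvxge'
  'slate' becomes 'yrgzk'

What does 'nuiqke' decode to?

hockey

Compare letters: s→y is +6, p→v is +6, r→x is +6 — a constant shift. It's a constant shift of +6 (ROT6).
Reversing it on nuiqke: n−6=h, u−6=o, i−6=c, q−6=k, k−6=e, e−6=y.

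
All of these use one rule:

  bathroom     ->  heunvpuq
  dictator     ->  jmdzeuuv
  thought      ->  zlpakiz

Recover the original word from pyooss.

The shifts repeat in a cycle of length 3: positions 0,1,… shift by +6, +4, +1, then the pattern repeats.
Undoing it on pyooss: p−6=j, y−4=u, o−1=n, o−6=i, s−4=o, s−1=r.

junior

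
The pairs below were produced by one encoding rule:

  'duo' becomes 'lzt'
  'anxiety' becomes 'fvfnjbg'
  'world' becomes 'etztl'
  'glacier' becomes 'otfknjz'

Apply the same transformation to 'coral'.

ktzft

The shift depends on letter class: consonant d→l is +8, but vowel u→z is +5. Two shifts are in play — +5 for a/e/i/o/u, +8 for every other letter.
Applying it to coral: c(cons)+8=k, o(vowel)+5=t, r(cons)+8=z, a(vowel)+5=f, l(cons)+8=t.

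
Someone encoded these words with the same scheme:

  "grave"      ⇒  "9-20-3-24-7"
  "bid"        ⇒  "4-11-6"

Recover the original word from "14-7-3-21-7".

lease

g is letter #7 and maps to 9: an offset of 2. The number is (letter's place in the alphabet, a=1) + 2.
Reversing it on 14-7-3-21-7: 14→(14−2)÷1=12=l, 7→(7−2)÷1=5=e, 3→(3−2)÷1=1=a, 21→(21−2)÷1=19=s, 7→(7−2)÷1=5=e.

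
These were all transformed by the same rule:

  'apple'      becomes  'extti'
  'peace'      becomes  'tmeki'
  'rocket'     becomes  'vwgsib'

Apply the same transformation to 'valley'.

ziptig

Shifts by position in apple: pos 0: a→e (+4), pos 1: p→x (+8), pos 2: p→t (+4), pos 3: l→t (+8) — repeating every 2. It's a Vigenère-style cipher with numeric key [4,8]: position i shifts by key[i mod 2].
On valley: v+4=z, a+8=i, l+4=p, l+8=t, e+4=i, y+8=g.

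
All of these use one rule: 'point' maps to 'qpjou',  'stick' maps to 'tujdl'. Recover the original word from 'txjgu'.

Compare letters: p→q is +1, o→p is +1, i→j is +1 — a constant shift. It's a constant shift of +1 (ROT1).
Undoing it on txjgu: t−1=s, x−1=w, j−1=i, g−1=f, u−1=t.

swift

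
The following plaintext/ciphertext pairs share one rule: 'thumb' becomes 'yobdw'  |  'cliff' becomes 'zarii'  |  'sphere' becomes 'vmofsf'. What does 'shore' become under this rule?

vojsf

t(19)→y(24) and h(7)→o(14) fit y≡3x+19 (mod 26); the inverse of 3 mod 26 is 9. This is an affine cipher: with a=0,…,z=25, each position x becomes (3x+19) mod 26.
On shore: s(18)→3·18+19≡21=v; h(7)→3·7+19≡14=o; o(14)→3·14+19≡9=j; r(17)→3·17+19≡18=s; e(4)→3·4+19≡5=f (all mod 26).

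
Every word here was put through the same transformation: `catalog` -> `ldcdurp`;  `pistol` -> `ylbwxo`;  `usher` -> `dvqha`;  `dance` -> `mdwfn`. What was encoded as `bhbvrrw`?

session

Shifts by position in catalog: pos 0: c→l (+9), pos 1: a→d (+3), pos 2: t→c (+9), pos 3: a→d (+3) — repeating every 2. It's a Vigenère-style cipher with numeric key [9,3]: position i shifts by key[i mod 2].
Undoing it on bhbvrrw: b−9=s, h−3=e, b−9=s, v−3=s, r−9=i, r−3=o, w−9=n.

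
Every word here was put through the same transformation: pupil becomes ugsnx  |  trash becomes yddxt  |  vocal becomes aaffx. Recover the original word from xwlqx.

skill

The shifts repeat in a cycle of length 3: positions 0,1,… shift by +5, +12, +3, then the pattern repeats.
Reversing it on xwlqx: x−5=s, w−12=k, l−3=i, q−5=l, x−12=l.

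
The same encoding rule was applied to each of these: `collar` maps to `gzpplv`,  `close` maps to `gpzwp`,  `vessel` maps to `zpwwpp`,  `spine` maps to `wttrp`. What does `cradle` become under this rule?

gvlhpp

The shift depends on letter class: consonant c→g is +4, but vowel o→z is +11. The rule splits by letter class: vowels +11, consonants +4.
For cradle: c(cons)+4=g, r(cons)+4=v, a(vowel)+11=l, d(cons)+4=h, l(cons)+4=p, e(vowel)+11=p.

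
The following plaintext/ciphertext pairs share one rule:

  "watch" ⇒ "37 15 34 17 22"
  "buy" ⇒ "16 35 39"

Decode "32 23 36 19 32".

w is letter #23 and maps to 37: an offset of 14. Each letter is replaced by its alphabet position (a=1..z=26) + 14.
Undoing it on 32 23 36 19 32: 32→(32−14)÷1=18=r, 23→(23−14)÷1=9=i, 36→(36−14)÷1=22=v, 19→(19−14)÷1=5=e, 32→(32−14)÷1=18=r.

river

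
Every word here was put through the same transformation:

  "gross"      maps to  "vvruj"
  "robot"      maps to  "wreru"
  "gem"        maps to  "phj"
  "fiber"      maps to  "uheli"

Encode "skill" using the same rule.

The output letters match the input read backwards, each shifted +3: gross reversed is ssorg. Read the word backwards and shift each letter +3.
Applying it to skill: reverse → lliks; then shift: l+3=o, l+3=o, i+3=l, k+3=n, s+3=v.

oolnv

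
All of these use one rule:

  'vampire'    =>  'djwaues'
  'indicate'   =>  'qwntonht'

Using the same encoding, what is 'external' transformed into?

In vampire: v→d is +8, a→j is +9, m→w is +10, p→a is +11 — the shift increases by 1 each position. The shift increases by 1 at each position, starting from +8: 8, 9, 10, ….
Applying it to external: e+8=m, x+9=g, t+10=d, e+11=p, r+12=d, n+13=a, a+14=o, l+15=a.

mgdpdaoa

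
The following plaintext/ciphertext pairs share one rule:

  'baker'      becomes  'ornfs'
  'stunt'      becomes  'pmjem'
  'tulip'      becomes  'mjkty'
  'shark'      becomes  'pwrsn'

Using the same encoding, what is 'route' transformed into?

sbjmf

b(1)→o(14) and a(0)→r(17) fit y≡23x+17 (mod 26); the inverse of 23 mod 26 is 17. Each letter's alphabet position (a=0..z=25) is mapped through 23·x+17 mod 26 — an affine cipher.
Applying it to route: r(17)→23·17+17≡18=s; o(14)→23·14+17≡1=b; u(20)→23·20+17≡9=j; t(19)→23·19+17≡12=m; e(4)→23·4+17≡5=f (all mod 26).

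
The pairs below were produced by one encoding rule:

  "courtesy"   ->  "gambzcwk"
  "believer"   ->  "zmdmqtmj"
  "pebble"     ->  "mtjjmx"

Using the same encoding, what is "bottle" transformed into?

mtbbwj

The word is reversed, then every letter is shifted forward by 8.
On bottle: reverse → elttob; then shift: e+8=m, l+8=t, t+8=b, t+8=b, o+8=w, b+8=j.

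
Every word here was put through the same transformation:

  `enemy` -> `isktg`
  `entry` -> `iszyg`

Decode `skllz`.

offer

Letter i (0-indexed) is shifted by i+4, so successive shifts are 4, 5, 6, ….
Decoding skllz: s−4=o, k−5=f, l−6=f, l−7=e, z−8=r.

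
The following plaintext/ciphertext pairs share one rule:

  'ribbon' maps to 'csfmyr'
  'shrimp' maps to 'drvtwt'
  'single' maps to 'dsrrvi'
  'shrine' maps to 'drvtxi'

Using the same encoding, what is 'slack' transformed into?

Shifts by position in ribbon: pos 0: r→c (+11), pos 1: i→s (+10), pos 2: b→f (+4), pos 3: b→m (+11), pos 4: o→y (+10), pos 5: n→r (+4) — repeating every 3. A repeating key of period 3 is used — shifts +11, +10, +4 over and over.
On slack: s+11=d, l+10=v, a+4=e, c+11=n, k+10=u.

dvenu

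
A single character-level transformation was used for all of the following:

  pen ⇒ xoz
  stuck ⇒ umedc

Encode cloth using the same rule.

The output letters match the input read backwards, each shifted +10: pen reversed is nep. Read the word backwards and shift each letter +10.
Applying it to cloth: reverse → htolc; then shift: h+10=r, t+10=d, o+10=y, l+10=v, c+10=m.

rdyvm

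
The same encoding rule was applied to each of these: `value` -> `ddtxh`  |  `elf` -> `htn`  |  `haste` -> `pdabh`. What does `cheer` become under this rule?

kphhz

Vowels shift forward by 3 and consonants shift forward by 8.
On cheer: c(cons)+8=k, h(cons)+8=p, e(vowel)+3=h, e(vowel)+3=h, r(cons)+8=z.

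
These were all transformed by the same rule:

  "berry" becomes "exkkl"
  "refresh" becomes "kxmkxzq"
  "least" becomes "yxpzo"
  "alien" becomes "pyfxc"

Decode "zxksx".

serve

b(1)→e(4) and e(4)→x(23) fit y≡15x+15 (mod 26); the inverse of 15 mod 26 is 7. Treating letters as 0–25, the rule is x ↦ 15x + 15 (mod 26).
Reversing it on zxksx: z(25)→7·(25−15)≡18=s; x(23)→7·(23−15)≡4=e; k(10)→7·(10−15)≡17=r; s(18)→7·(18−15)≡21=v; x(23)→7·(23−15)≡4=e (all mod 26).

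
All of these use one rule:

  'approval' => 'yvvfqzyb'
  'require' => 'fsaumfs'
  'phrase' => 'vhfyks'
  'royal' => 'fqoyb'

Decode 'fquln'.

a(0)→y(24) and p(15)→v(21) fit y≡5x+24 (mod 26); the inverse of 5 mod 26 is 21. Treating letters as 0–25, the rule is x ↦ 5x + 24 (mod 26).
Undoing it on fquln: f(5)→21·(5−24)≡17=r; q(16)→21·(16−24)≡14=o; u(20)→21·(20−24)≡20=u; l(11)→21·(11−24)≡13=n; n(13)→21·(13−24)≡3=d (all mod 26).

round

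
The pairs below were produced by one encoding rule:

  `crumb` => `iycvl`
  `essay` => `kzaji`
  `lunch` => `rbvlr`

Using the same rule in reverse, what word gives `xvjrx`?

robin

Letter i (0-indexed) is shifted by i+6, so successive shifts are 6, 7, 8, ….
Decoding xvjrx: x−6=r, v−7=o, j−8=b, r−9=i, x−10=n.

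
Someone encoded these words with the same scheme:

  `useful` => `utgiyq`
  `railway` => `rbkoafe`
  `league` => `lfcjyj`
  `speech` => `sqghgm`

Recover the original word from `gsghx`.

In useful: u→u is +0, s→t is +1, e→g is +2, f→i is +3 — the shift increases by 1 each position. Each letter shifts forward by its position index (0, 1, 2, …) — the shift grows by one for each successive letter.
Undoing it on gsghx: g−0=g, s−1=r, g−2=e, h−3=e, x−4=t.

greet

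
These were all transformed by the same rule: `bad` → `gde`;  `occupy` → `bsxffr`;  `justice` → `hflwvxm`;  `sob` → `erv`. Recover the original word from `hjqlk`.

hinge

The output letters match the input read backwards, each shifted +3: bad reversed is dab. Two steps: reverse the string, then apply a Caesar shift of +3.
Undoing it on hjqlk: shift back: h−3=e, j−3=g, q−3=n, l−3=i, k−3=h → egnih; then reverse → hinge.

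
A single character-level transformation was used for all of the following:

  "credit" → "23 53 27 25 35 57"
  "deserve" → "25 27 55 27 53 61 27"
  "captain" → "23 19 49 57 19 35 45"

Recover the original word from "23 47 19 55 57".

c(#3)→23 and r(#18)→53: differences scale by 2, so n = 2·pos + 17. Each letter becomes 2×(its alphabet position, a=1..z=26) + 17.
Decoding 23 47 19 55 57: 23→(23−17)÷2=3=c, 47→(47−17)÷2=15=o, 19→(19−17)÷2=1=a, 55→(55−17)÷2=19=s, 57→(57−17)÷2=20=t.

coast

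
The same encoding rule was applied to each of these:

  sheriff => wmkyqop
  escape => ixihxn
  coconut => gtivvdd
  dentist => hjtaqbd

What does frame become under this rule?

Each letter shifts forward by (position + 4), i.e. 4, 5, 6, … — the shift grows by one for each successive letter.
Applying it to frame: f+4=j, r+5=w, a+6=g, m+7=t, e+8=m.

jwgtm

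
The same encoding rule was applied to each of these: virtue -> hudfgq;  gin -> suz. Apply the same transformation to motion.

This is a Caesar cipher with shift 12.
On motion: m+12=y, o+12=a, t+12=f, i+12=u, o+12=a, n+12=z.

yafuaz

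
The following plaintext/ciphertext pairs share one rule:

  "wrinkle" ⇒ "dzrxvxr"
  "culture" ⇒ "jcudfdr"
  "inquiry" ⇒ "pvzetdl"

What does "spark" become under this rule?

zxjbv

In wrinkle: w→d is +7, r→z is +8, i→r is +9, n→x is +10 — the shift increases by 1 each position. The shift increases by 1 at each position, starting from +7: 7, 8, 9, ….
For spark: s+7=z, p+8=x, a+9=j, r+10=b, k+11=v.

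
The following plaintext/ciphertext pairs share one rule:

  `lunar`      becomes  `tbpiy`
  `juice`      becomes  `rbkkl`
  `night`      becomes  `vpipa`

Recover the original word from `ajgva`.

Shifts by position in lunar: pos 0: l→t (+8), pos 1: u→b (+7), pos 2: n→p (+2), pos 3: a→i (+8), pos 4: r→y (+7) — repeating every 3. A repeating key of period 3 is used — shifts +8, +7, +2 over and over.
Undoing it on ajgva: a−8=s, j−7=c, g−2=e, v−8=n, a−7=t.

scent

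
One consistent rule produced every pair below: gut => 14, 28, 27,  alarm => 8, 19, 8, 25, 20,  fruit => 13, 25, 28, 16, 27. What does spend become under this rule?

g is letter #7 and maps to 14: an offset of 7. Each letter is replaced by its alphabet position (a=1..z=26) + 7.
Applying it to spend: s=19→26, p=16→23, e=5→12, n=14→21, d=4→11.

26, 23, 12, 21, 11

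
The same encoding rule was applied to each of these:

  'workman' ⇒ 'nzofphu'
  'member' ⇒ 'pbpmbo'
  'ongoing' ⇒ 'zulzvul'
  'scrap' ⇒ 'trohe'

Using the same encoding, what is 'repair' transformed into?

w(22)→n(13) and o(14)→z(25) fit y≡5x+7 (mod 26); the inverse of 5 mod 26 is 21. Each letter's alphabet position (a=0..z=25) is mapped through 5·x+7 mod 26 — an affine cipher.
On repair: r(17)→5·17+7≡14=o; e(4)→5·4+7≡1=b; p(15)→5·15+7≡4=e; a(0)→5·0+7≡7=h; i(8)→5·8+7≡21=v; r(17)→5·17+7≡14=o (all mod 26).

obehvo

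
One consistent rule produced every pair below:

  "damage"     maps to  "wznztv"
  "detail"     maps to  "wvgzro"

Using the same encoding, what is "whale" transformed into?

Each pair mirrors across the alphabet (d↔w, a↔z, m↔n): positions sum to 25. This is the alphabet-reversal cipher (Atbash): a becomes z, b becomes y, etc.
On whale: w↔d, h↔s, a↔z, l↔o, e↔v.

dszov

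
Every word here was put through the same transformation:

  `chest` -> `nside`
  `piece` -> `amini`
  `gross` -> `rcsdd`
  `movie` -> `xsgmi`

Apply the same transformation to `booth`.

Vowels shift forward by 4 and consonants shift forward by 11.
Applying it to booth: b(cons)+11=m, o(vowel)+4=s, o(vowel)+4=s, t(cons)+11=e, h(cons)+11=s.

msses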